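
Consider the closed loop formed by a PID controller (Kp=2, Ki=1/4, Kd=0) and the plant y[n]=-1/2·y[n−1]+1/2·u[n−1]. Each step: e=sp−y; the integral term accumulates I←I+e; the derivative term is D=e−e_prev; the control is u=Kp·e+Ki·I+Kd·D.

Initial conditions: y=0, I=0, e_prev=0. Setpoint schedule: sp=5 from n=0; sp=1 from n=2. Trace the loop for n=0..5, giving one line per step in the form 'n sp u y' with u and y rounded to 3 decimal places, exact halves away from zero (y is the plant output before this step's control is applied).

0 5 11.250 0.000
1 5 -0.156 5.625
2 1 9.848 -2.891
3 1 -10.014 6.369
4 1 21.405 -8.192
5 1 -28.025 14.798

(exact arithmetic carried between steps; '≈' marks a value shown rounded to 6 d.p. or computed from one; I and e_prev carry over from the previous line; the table rounds u and y to 3 d.p., halves away from zero)
n=0: y=0, sp=5, e=sp−y=5; I=5, D=e−e_prev=5; u=2·5+1/4·5+0·5=11.25; next y=-1/2·0+1/2·11.25=5.625
n=1: y=5.625, sp=5, e=sp−y=-0.625; I=4.375, D=e−e_prev=-5.625; u=2·(-0.625)+1/4·4.375+0·(-5.625)=-0.15625; next y=-1/2·5.625+1/2·(-0.15625)=-2.890625
n=2: y=-2.890625, sp=1, e=sp−y=3.890625; I=8.265625, D=e−e_prev=4.515625; u=2·3.890625+1/4·8.265625+0·4.515625≈9.847656; next y=-1/2·(-2.890625)+1/2·9.847656≈6.369141
n=3: y≈6.369141, sp=1, e=sp−y≈-5.369141; I≈2.896484, D=e−e_prev≈-9.259766; u=2·(-5.369141)+1/4·2.896484+0·(-9.259766)≈-10.014160; next y=-1/2·6.369141+1/2·(-10.014160)≈-8.191650
n=4: y≈-8.191650, sp=1, e=sp−y≈9.191650; I≈12.088135, D=e−e_prev≈14.560791; u=2·9.191650+1/4·12.088135+0·14.560791≈21.405334; next y=-1/2·(-8.191650)+1/2·21.405334≈14.798492
n=5: y≈14.798492, sp=1, e=sp−y≈-13.798492; I≈-1.710358, D=e−e_prev≈-22.990143; u=2·(-13.798492)+1/4·(-1.710358)+0·(-22.990143)≈-28.024574; next y=-1/2·14.798492+1/2·(-28.024574)≈-21.411533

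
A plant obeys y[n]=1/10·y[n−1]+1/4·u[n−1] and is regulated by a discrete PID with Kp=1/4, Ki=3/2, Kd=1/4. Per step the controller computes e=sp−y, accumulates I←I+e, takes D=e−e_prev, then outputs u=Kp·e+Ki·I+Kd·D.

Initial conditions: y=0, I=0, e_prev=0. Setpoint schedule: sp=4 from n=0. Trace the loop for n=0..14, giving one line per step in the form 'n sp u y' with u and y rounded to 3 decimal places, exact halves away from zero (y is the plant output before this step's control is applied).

(exact arithmetic carried between steps; '≈' marks a value shown rounded to 6 d.p. or computed from one; I and e_prev carry over from the previous line; the table rounds u and y to 3 d.p., halves away from zero)
n=0: y=0, sp=4, e=sp−y=4; I=4, D=e−e_prev=4; u=1/4·4+3/2·4+1/4·4=8; next y=1/10·0+1/4·8=2
n=1: y=2, sp=4, e=sp−y=2; I=6, D=e−e_prev=-2; u=1/4·2+3/2·6+1/4·(-2)=9; next y=1/10·2+1/4·9=2.45
n=2: y=2.45, sp=4, e=sp−y=1.55; I=7.55, D=e−e_prev=-0.45; u=1/4·1.55+3/2·7.55+1/4·(-0.45)=11.6; next y=1/10·2.45+1/4·11.6=3.145
n=3: y=3.145, sp=4, e=sp−y=0.855; I=8.405, D=e−e_prev=-0.695; u=1/4·0.855+3/2·8.405+1/4·(-0.695)=12.6475; next y=1/10·3.145+1/4·12.6475=3.476375
n=4: y=3.476375, sp=4, e=sp−y=0.523625; I=8.928625, D=e−e_prev=-0.331375; u=1/4·0.523625+3/2·8.928625+1/4·(-0.331375)=13.441; next y=1/10·3.476375+1/4·13.441≈3.707888
n=5: y≈3.707888, sp=4, e=sp−y≈0.292113; I≈9.220738, D=e−e_prev≈-0.231513; u=1/4·0.292113+3/2·9.220738+1/4·(-0.231513)≈13.846256; next y=1/10·3.707888+1/4·13.846256≈3.832353
n=6: y≈3.832353, sp=4, e=sp−y≈0.167647; I≈9.388385, D=e−e_prev≈-0.124465; u=1/4·0.167647+3/2·9.388385+1/4·(-0.124465)≈14.093373; next y=1/10·3.832353+1/4·14.093373≈3.906578
n=7: y≈3.906578, sp=4, e=sp−y≈0.093422; I≈9.481806, D=e−e_prev≈-0.074226; u=1/4·0.093422+3/2·9.481806+1/4·(-0.074226)≈14.227508; next y=1/10·3.906578+1/4·14.227508≈3.947535
n=8: y≈3.947535, sp=4, e=sp−y≈0.052465; I≈9.534271, D=e−e_prev≈-0.040957; u=1/4·0.052465+3/2·9.534271+1/4·(-0.040957)≈14.304284; next y=1/10·3.947535+1/4·14.304284≈3.970825
n=9: y≈3.970825, sp=4, e=sp−y≈0.029175; I≈9.563447, D=e−e_prev≈-0.023290; u=1/4·0.029175+3/2·9.563447+1/4·(-0.023290)≈14.346642; next y=1/10·3.970825+1/4·14.346642≈3.983743
n=10: y≈3.983743, sp=4, e=sp−y≈0.016257; I≈9.579704, D=e−e_prev≈-0.012918; u=1/4·0.016257+3/2·9.579704+1/4·(-0.012918)≈14.370391; next y=1/10·3.983743+1/4·14.370391≈3.990972
n=11: y≈3.990972, sp=4, e=sp−y≈0.009028; I≈9.588732, D=e−e_prev≈-0.007229; u=1/4·0.009028+3/2·9.588732+1/4·(-0.007229)≈14.383548; next y=1/10·3.990972+1/4·14.383548≈3.994984
n=12: y≈3.994984, sp=4, e=sp−y≈0.005016; I≈9.593748, D=e−e_prev≈-0.004012; u=1/4·0.005016+3/2·9.593748+1/4·(-0.004012)≈14.390873; next y=1/10·3.994984+1/4·14.390873≈3.997217
n=13: y≈3.997217, sp=4, e=sp−y≈0.002783; I≈9.596531, D=e−e_prev≈-0.002232; u=1/4·0.002783+3/2·9.596531+1/4·(-0.002232)≈14.394935; next y=1/10·3.997217+1/4·14.394935≈3.998455
n=14: y≈3.998455, sp=4, e=sp−y≈0.001545; I≈9.598076, D=e−e_prev≈-0.001239; u=1/4·0.001545+3/2·9.598076+1/4·(-0.001239)≈14.397190; next y=1/10·3.998455+1/4·14.397190≈3.999143

0 4 8.000 0.000
1 4 9.000 2.000
2 4 11.600 2.450
3 4 12.648 3.145
4 4 13.441 3.476
5 4 13.846 3.708
6 4 14.093 3.832
7 4 14.228 3.907
8 4 14.304 3.948
9 4 14.347 3.971
10 4 14.370 3.984
11 4 14.384 3.991
12 4 14.391 3.995
13 4 14.395 3.997
14 4 14.397 3.998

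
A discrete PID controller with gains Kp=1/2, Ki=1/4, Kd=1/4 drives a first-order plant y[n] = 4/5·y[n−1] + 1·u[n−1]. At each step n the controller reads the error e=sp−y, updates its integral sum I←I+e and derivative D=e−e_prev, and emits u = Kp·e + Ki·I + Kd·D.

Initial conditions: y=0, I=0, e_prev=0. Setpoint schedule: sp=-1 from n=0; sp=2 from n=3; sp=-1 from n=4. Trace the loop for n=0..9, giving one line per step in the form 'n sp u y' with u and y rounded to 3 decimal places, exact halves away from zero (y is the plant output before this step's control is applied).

(exact arithmetic carried between steps; '≈' marks a value shown rounded to 6 d.p. or computed from one; I and e_prev carry over from the previous line; the table rounds u and y to 3 d.p., halves away from zero)
n=0: y=0, sp=-1, e=sp−y=-1; I=-1, D=e−e_prev=-1; u=1/2·(-1)+1/4·(-1)+1/4·(-1)=-1; next y=4/5·0+1·(-1)=-1
n=1: y=-1, sp=-1, e=sp−y=0; I=-1, D=e−e_prev=1; u=1/2·0+1/4·(-1)+1/4·1=0; next y=4/5·(-1)+1·0=-0.8
n=2: y=-0.8, sp=-1, e=sp−y=-0.2; I=-1.2, D=e−e_prev=-0.2; u=1/2·(-0.2)+1/4·(-1.2)+1/4·(-0.2)=-0.45; next y=4/5·(-0.8)+1·(-0.45)=-1.09
n=3: y=-1.09, sp=2, e=sp−y=3.09; I=1.89, D=e−e_prev=3.29; u=1/2·3.09+1/4·1.89+1/4·3.29=2.84; next y=4/5·(-1.09)+1·2.84=1.968
n=4: y=1.968, sp=-1, e=sp−y=-2.968; I=-1.078, D=e−e_prev=-6.058; u=1/2·(-2.968)+1/4·(-1.078)+1/4·(-6.058)=-3.268; next y=4/5·1.968+1·(-3.268)=-1.6936
n=5: y=-1.6936, sp=-1, e=sp−y=0.6936; I=-0.3844, D=e−e_prev=3.6616; u=1/2·0.6936+1/4·(-0.3844)+1/4·3.6616=1.1661; next y=4/5·(-1.6936)+1·1.1661=-0.18878
n=6: y=-0.18878, sp=-1, e=sp−y=-0.81122; I=-1.19562, D=e−e_prev=-1.50482; u=1/2·(-0.81122)+1/4·(-1.19562)+1/4·(-1.50482)=-1.08072; next y=4/5·(-0.18878)+1·(-1.08072)=-1.231744
n=7: y=-1.231744, sp=-1, e=sp−y=0.231744; I=-0.963876, D=e−e_prev=1.042964; u=1/2·0.231744+1/4·(-0.963876)+1/4·1.042964=0.135644; next y=4/5·(-1.231744)+1·0.135644≈-0.849751
n=8: y≈-0.849751, sp=-1, e=sp−y≈-0.150249; I≈-1.114125, D=e−e_prev≈-0.381993; u=1/2·(-0.150249)+1/4·(-1.114125)+1/4·(-0.381993)≈-0.449154; next y=4/5·(-0.849751)+1·(-0.449154)≈-1.128955
n=9: y≈-1.128955, sp=-1, e=sp−y≈0.128955; I≈-0.985170, D=e−e_prev≈0.279204; u=1/2·0.128955+1/4·(-0.985170)+1/4·0.279204≈-0.112014; next y=4/5·(-1.128955)+1·(-0.112014)≈-1.015178

0 -1 -1.000 0.000
1 -1 0.000 -1.000
2 -1 -0.450 -0.800
3 2 2.840 -1.090
4 -1 -3.268 1.968
5 -1 1.166 -1.694
6 -1 -1.081 -0.189
7 -1 0.136 -1.232
8 -1 -0.449 -0.850
9 -1 -0.112 -1.129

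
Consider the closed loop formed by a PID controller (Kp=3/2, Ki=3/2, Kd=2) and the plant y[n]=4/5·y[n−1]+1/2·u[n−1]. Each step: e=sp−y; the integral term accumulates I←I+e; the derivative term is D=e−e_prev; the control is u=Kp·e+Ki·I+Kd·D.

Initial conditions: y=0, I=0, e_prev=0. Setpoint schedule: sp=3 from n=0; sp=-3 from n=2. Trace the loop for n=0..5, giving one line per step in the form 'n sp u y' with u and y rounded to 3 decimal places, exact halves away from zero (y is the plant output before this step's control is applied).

(exact arithmetic carried between steps; '≈' marks a value shown rounded to 6 d.p. or computed from one; I and e_prev carry over from the previous line; the table rounds u and y to 3 d.p., halves away from zero)
n=0: y=0, sp=3, e=sp−y=3; I=3, D=e−e_prev=3; u=3/2·3+3/2·3+2·3=15; next y=4/5·0+1/2·15=7.5
n=1: y=7.5, sp=3, e=sp−y=-4.5; I=-1.5, D=e−e_prev=-7.5; u=3/2·(-4.5)+3/2·(-1.5)+2·(-7.5)=-24; next y=4/5·7.5+1/2·(-24)=-6
n=2: y=-6, sp=-3, e=sp−y=3; I=1.5, D=e−e_prev=7.5; u=3/2·3+3/2·1.5+2·7.5=21.75; next y=4/5·(-6)+1/2·21.75=6.075
n=3: y=6.075, sp=-3, e=sp−y=-9.075; I=-7.575, D=e−e_prev=-12.075; u=3/2·(-9.075)+3/2·(-7.575)+2·(-12.075)=-49.125; next y=4/5·6.075+1/2·(-49.125)=-19.7025
n=4: y=-19.7025, sp=-3, e=sp−y=16.7025; I=9.1275, D=e−e_prev=25.7775; u=3/2·16.7025+3/2·9.1275+2·25.7775=90.3; next y=4/5·(-19.7025)+1/2·90.3=29.388
n=5: y=29.388, sp=-3, e=sp−y=-32.388; I=-23.2605, D=e−e_prev=-49.0905; u=3/2·(-32.388)+3/2·(-23.2605)+2·(-49.0905)=-181.65375; next y=4/5·29.388+1/2·(-181.65375)=-67.316475

0 3 15.000 0.000
1 3 -24.000 7.500
2 -3 21.750 -6.000
3 -3 -49.125 6.075
4 -3 90.300 -19.703
5 -3 -181.654 29.388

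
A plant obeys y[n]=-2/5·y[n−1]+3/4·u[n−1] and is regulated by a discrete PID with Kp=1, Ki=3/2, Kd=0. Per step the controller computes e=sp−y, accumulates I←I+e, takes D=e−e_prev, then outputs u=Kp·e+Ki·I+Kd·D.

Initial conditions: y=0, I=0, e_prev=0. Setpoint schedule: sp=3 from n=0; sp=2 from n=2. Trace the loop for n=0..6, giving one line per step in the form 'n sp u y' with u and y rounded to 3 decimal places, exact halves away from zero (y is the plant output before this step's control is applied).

0 3 7.500 0.000
1 3 -2.063 5.625
2 2 15.055 -3.797
3 2 -17.767 12.810
4 2 44.165 -18.449
5 2 -72.542 40.504
6 2 147.482 -70.608

(exact arithmetic carried between steps; '≈' marks a value shown rounded to 6 d.p. or computed from one; I and e_prev carry over from the previous line; the table rounds u and y to 3 d.p., halves away from zero)
n=0: y=0, sp=3, e=sp−y=3; I=3, D=e−e_prev=3; u=1·3+3/2·3+0·3=7.5; next y=-2/5·0+3/4·7.5=5.625
n=1: y=5.625, sp=3, e=sp−y=-2.625; I=0.375, D=e−e_prev=-5.625; u=1·(-2.625)+3/2·0.375+0·(-5.625)=-2.0625; next y=-2/5·5.625+3/4·(-2.0625)=-3.796875
n=2: y=-3.796875, sp=2, e=sp−y=5.796875; I=6.171875, D=e−e_prev=8.421875; u=1·5.796875+3/2·6.171875+0·8.421875≈15.054688; next y=-2/5·(-3.796875)+3/4·15.054688≈12.809766
n=3: y≈12.809766, sp=2, e=sp−y≈-10.809766; I≈-4.637891, D=e−e_prev≈-16.606641; u=1·(-10.809766)+3/2·(-4.637891)+0·(-16.606641)≈-17.766602; next y=-2/5·12.809766+3/4·(-17.766602)≈-18.448857
n=4: y≈-18.448857, sp=2, e=sp−y≈20.448857; I≈15.810967, D=e−e_prev≈31.258623; u=1·20.448857+3/2·15.810967+0·31.258623≈44.165308; next y=-2/5·(-18.448857)+3/4·44.165308≈40.503524
n=5: y≈40.503524, sp=2, e=sp−y≈-38.503524; I≈-22.692557, D=e−e_prev≈-58.952381; u=1·(-38.503524)+3/2·(-22.692557)+0·(-58.952381)≈-72.542359; next y=-2/5·40.503524+3/4·(-72.542359)≈-70.608179
n=6: y≈-70.608179, sp=2, e=sp−y≈72.608179; I≈49.915622, D=e−e_prev≈111.111702; u=1·72.608179+3/2·49.915622+0·111.111702≈147.481611; next y=-2/5·(-70.608179)+3/4·147.481611≈138.854480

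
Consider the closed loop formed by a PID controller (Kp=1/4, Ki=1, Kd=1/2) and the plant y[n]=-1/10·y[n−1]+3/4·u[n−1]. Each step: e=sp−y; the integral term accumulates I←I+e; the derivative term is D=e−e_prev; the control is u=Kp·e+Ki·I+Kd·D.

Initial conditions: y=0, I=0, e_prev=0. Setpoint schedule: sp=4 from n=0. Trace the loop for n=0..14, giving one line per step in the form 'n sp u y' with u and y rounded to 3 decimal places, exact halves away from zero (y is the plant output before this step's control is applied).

0 4 7.000 0.000
1 4 -0.188 5.250
2 4 11.540 -0.666
3 4 -3.180 8.721
4 4 17.755 -3.257
5 4 -10.550 13.642
6 4 28.365 -9.277
7 4 -24.904 22.201
8 4 48.058 -20.898
9 4 -51.899 38.133
10 4 85.007 -42.737
11 4 -102.532 68.029
12 4 154.351 -83.702
13 4 -197.524 124.133
14 4 284.467 -160.556

(exact arithmetic carried between steps; '≈' marks a value shown rounded to 6 d.p. or computed from one; I and e_prev carry over from the previous line; the table rounds u and y to 3 d.p., halves away from zero)
n=0: y=0, sp=4, e=sp−y=4; I=4, D=e−e_prev=4; u=1/4·4+1·4+1/2·4=7; next y=-1/10·0+3/4·7=5.25
n=1: y=5.25, sp=4, e=sp−y=-1.25; I=2.75, D=e−e_prev=-5.25; u=1/4·(-1.25)+1·2.75+1/2·(-5.25)=-0.1875; next y=-1/10·5.25+3/4·(-0.1875)=-0.665625
n=2: y=-0.665625, sp=4, e=sp−y=4.665625; I=7.415625, D=e−e_prev=5.915625; u=1/4·4.665625+1·7.415625+1/2·5.915625≈11.539844; next y=-1/10·(-0.665625)+3/4·11.539844≈8.721445
n=3: y≈8.721445, sp=4, e=sp−y≈-4.721445; I≈2.694180, D=e−e_prev≈-9.387070; u=1/4·(-4.721445)+1·2.694180+1/2·(-9.387070)≈-3.179717; next y=-1/10·8.721445+3/4·(-3.179717)≈-3.256932
n=4: y≈-3.256932, sp=4, e=sp−y≈7.256932; I≈9.951112, D=e−e_prev≈11.978377; u=1/4·7.256932+1·9.951112+1/2·11.978377≈17.754534; next y=-1/10·(-3.256932)+3/4·17.754534≈13.641593
n=5: y≈13.641593, sp=4, e=sp−y≈-9.641593; I≈0.309518, D=e−e_prev≈-16.898526; u=1/4·(-9.641593)+1·0.309518+1/2·(-16.898526)≈-10.550143; next y=-1/10·13.641593+3/4·(-10.550143)≈-9.276766
n=6: y≈-9.276766, sp=4, e=sp−y≈13.276766; I≈13.586285, D=e−e_prev≈22.918360; u=1/4·13.276766+1·13.586285+1/2·22.918360≈28.364656; next y=-1/10·(-9.276766)+3/4·28.364656≈22.201169
n=7: y≈22.201169, sp=4, e=sp−y≈-18.201169; I≈-4.614884, D=e−e_prev≈-31.477935; u=1/4·(-18.201169)+1·(-4.614884)+1/2·(-31.477935)≈-24.904144; next y=-1/10·22.201169+3/4·(-24.904144)≈-20.898225
n=8: y≈-20.898225, sp=4, e=sp−y≈24.898225; I≈20.283341, D=e−e_prev≈43.099394; u=1/4·24.898225+1·20.283341+1/2·43.099394≈48.057594; next y=-1/10·(-20.898225)+3/4·48.057594≈38.133018
n=9: y≈38.133018, sp=4, e=sp−y≈-34.133018; I≈-13.849677, D=e−e_prev≈-59.031242; u=1/4·(-34.133018)+1·(-13.849677)+1/2·(-59.031242)≈-51.898553; next y=-1/10·38.133018+3/4·(-51.898553)≈-42.737216
n=10: y≈-42.737216, sp=4, e=sp−y≈46.737216; I≈32.887539, D=e−e_prev≈80.870234; u=1/4·46.737216+1·32.887539+1/2·80.870234≈85.006960; next y=-1/10·(-42.737216)+3/4·85.006960≈68.028942
n=11: y≈68.028942, sp=4, e=sp−y≈-64.028942; I≈-31.141403, D=e−e_prev≈-110.766158; u=1/4·(-64.028942)+1·(-31.141403)+1/2·(-110.766158)≈-102.531717; next y=-1/10·68.028942+3/4·(-102.531717)≈-83.701682
n=12: y≈-83.701682, sp=4, e=sp−y≈87.701682; I≈56.560279, D=e−e_prev≈151.730624; u=1/4·87.701682+1·56.560279+1/2·151.730624≈154.351012; next y=-1/10·(-83.701682)+3/4·154.351012≈124.133427
n=13: y≈124.133427, sp=4, e=sp−y≈-120.133427; I≈-63.573148, D=e−e_prev≈-207.835109; u=1/4·(-120.133427)+1·(-63.573148)+1/2·(-207.835109)≈-197.524059; next y=-1/10·124.133427+3/4·(-197.524059)≈-160.556387
n=14: y≈-160.556387, sp=4, e=sp−y≈164.556387; I≈100.983239, D=e−e_prev≈284.689814; u=1/4·164.556387+1·100.983239+1/2·284.689814≈284.467243; next y=-1/10·(-160.556387)+3/4·284.467243≈229.406071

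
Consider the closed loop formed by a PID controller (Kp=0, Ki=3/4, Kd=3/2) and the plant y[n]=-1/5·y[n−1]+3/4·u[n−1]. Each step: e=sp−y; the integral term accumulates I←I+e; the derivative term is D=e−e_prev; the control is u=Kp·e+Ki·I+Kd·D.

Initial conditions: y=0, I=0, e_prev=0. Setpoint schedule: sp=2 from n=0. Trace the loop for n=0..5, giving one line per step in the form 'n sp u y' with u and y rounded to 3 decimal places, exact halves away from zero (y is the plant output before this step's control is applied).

0 2 4.500 0.000
1 2 -4.594 3.375
2 2 16.302 -4.120
3 2 -28.985 13.051
4 2 72.632 -24.349
5 2 -152.014 59.344

(exact arithmetic carried between steps; '≈' marks a value shown rounded to 6 d.p. or computed from one; I and e_prev carry over from the previous line; the table rounds u and y to 3 d.p., halves away from zero)
n=0: y=0, sp=2, e=sp−y=2; I=2, D=e−e_prev=2; u=0·2+3/4·2+3/2·2=4.5; next y=-1/5·0+3/4·4.5=3.375
n=1: y=3.375, sp=2, e=sp−y=-1.375; I=0.625, D=e−e_prev=-3.375; u=0·(-1.375)+3/4·0.625+3/2·(-3.375)=-4.59375; next y=-1/5·3.375+3/4·(-4.59375)≈-4.120313
n=2: y≈-4.120313, sp=2, e=sp−y≈6.120313; I≈6.745313, D=e−e_prev≈7.495313; u=0·6.120313+3/4·6.745313+3/2·7.495313≈16.301953; next y=-1/5·(-4.120313)+3/4·16.301953≈13.050527
n=3: y≈13.050527, sp=2, e=sp−y≈-11.050527; I≈-4.305215, D=e−e_prev≈-17.170840; u=0·(-11.050527)+3/4·(-4.305215)+3/2·(-17.170840)≈-28.985171; next y=-1/5·13.050527+3/4·(-28.985171)≈-24.348984
n=4: y≈-24.348984, sp=2, e=sp−y≈26.348984; I≈22.043769, D=e−e_prev≈37.399511; u=0·26.348984+3/4·22.043769+3/2·37.399511≈72.632093; next y=-1/5·(-24.348984)+3/4·72.632093≈59.343867
n=5: y≈59.343867, sp=2, e=sp−y≈-57.343867; I≈-35.300098, D=e−e_prev≈-83.692850; u=0·(-57.343867)+3/4·(-35.300098)+3/2·(-83.692850)≈-152.014349; next y=-1/5·59.343867+3/4·(-152.014349)≈-125.879535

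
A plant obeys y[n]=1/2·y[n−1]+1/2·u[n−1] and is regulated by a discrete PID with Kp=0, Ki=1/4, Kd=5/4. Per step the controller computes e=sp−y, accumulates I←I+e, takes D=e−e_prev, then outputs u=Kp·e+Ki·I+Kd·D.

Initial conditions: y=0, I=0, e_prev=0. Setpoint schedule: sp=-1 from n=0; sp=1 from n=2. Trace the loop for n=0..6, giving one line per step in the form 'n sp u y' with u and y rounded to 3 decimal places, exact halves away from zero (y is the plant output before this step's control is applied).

(exact arithmetic carried between steps; '≈' marks a value shown rounded to 6 d.p. or computed from one; I and e_prev carry over from the previous line; the table rounds u and y to 3 d.p., halves away from zero)
n=0: y=0, sp=-1, e=sp−y=-1; I=-1, D=e−e_prev=-1; u=0·(-1)+1/4·(-1)+5/4·(-1)=-1.5; next y=1/2·0+1/2·(-1.5)=-0.75
n=1: y=-0.75, sp=-1, e=sp−y=-0.25; I=-1.25, D=e−e_prev=0.75; u=0·(-0.25)+1/4·(-1.25)+5/4·0.75=0.625; next y=1/2·(-0.75)+1/2·0.625=-0.0625
n=2: y=-0.0625, sp=1, e=sp−y=1.0625; I=-0.1875, D=e−e_prev=1.3125; u=0·1.0625+1/4·(-0.1875)+5/4·1.3125=1.59375; next y=1/2·(-0.0625)+1/2·1.59375=0.765625
n=3: y=0.765625, sp=1, e=sp−y=0.234375; I=0.046875, D=e−e_prev=-0.828125; u=0·0.234375+1/4·0.046875+5/4·(-0.828125)≈-1.023438; next y=1/2·0.765625+1/2·(-1.023438)≈-0.128906
n=4: y≈-0.128906, sp=1, e=sp−y≈1.128906; I≈1.175781, D=e−e_prev≈0.894531; u=0·1.128906+1/4·1.175781+5/4·0.894531≈1.412109; next y=1/2·(-0.128906)+1/2·1.412109≈0.641602
n=5: y≈0.641602, sp=1, e=sp−y≈0.358398; I≈1.534180, D=e−e_prev≈-0.770508; u=0·0.358398+1/4·1.534180+5/4·(-0.770508)≈-0.579590; next y=1/2·0.641602+1/2·(-0.579590)≈0.031006
n=6: y≈0.031006, sp=1, e=sp−y≈0.968994; I≈2.503174, D=e−e_prev≈0.610596; u=0·0.968994+1/4·2.503174+5/4·0.610596≈1.389038; next y=1/2·0.031006+1/2·1.389038≈0.710022

0 -1 -1.500 0.000
1 -1 0.625 -0.750
2 1 1.594 -0.063
3 1 -1.023 0.766
4 1 1.412 -0.129
5 1 -0.580 0.642
6 1 1.389 0.031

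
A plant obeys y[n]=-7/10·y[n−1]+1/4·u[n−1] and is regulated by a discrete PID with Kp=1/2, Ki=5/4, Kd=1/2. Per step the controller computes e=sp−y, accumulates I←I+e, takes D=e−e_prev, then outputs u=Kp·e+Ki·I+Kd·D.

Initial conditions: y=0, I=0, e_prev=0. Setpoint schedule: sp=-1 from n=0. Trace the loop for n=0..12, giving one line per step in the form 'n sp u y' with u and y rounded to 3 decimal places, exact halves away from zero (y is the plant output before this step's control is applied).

0 -1 -2.250 0.000
1 -1 -1.734 -0.563
2 -1 -3.738 -0.040
3 -1 -2.727 -0.907
4 -1 -5.211 -0.047
5 -1 -3.221 -1.270
6 -1 -6.541 0.084
7 -1 -3.219 -1.694
8 -1 -7.909 0.381
9 -1 -2.692 -2.244
10 -1 -9.518 0.898
11 -1 -1.532 -3.008
12 -1 -11.618 1.722

(exact arithmetic carried between steps; '≈' marks a value shown rounded to 6 d.p. or computed from one; I and e_prev carry over from the previous line; the table rounds u and y to 3 d.p., halves away from zero)
n=0: y=0, sp=-1, e=sp−y=-1; I=-1, D=e−e_prev=-1; u=1/2·(-1)+5/4·(-1)+1/2·(-1)=-2.25; next y=-7/10·0+1/4·(-2.25)=-0.5625
n=1: y=-0.5625, sp=-1, e=sp−y=-0.4375; I=-1.4375, D=e−e_prev=0.5625; u=1/2·(-0.4375)+5/4·(-1.4375)+1/2·0.5625=-1.734375; next y=-7/10·(-0.5625)+1/4·(-1.734375)≈-0.039844
n=2: y≈-0.039844, sp=-1, e=sp−y≈-0.960156; I≈-2.397656, D=e−e_prev≈-0.522656; u=1/2·(-0.960156)+5/4·(-2.397656)+1/2·(-0.522656)≈-3.738477; next y=-7/10·(-0.039844)+1/4·(-3.738477)≈-0.906729
n=3: y≈-0.906729, sp=-1, e=sp−y≈-0.093271; I≈-2.490928, D=e−e_prev≈0.866885; u=1/2·(-0.093271)+5/4·(-2.490928)+1/2·0.866885≈-2.726853; next y=-7/10·(-0.906729)+1/4·(-2.726853)≈-0.047003
n=4: y≈-0.047003, sp=-1, e=sp−y≈-0.952997; I≈-3.443924, D=e−e_prev≈-0.859725; u=1/2·(-0.952997)+5/4·(-3.443924)+1/2·(-0.859725)≈-5.211267; next y=-7/10·(-0.047003)+1/4·(-5.211267)≈-1.269914
n=5: y≈-1.269914, sp=-1, e=sp−y≈0.269914; I≈-3.174010, D=e−e_prev≈1.222911; u=1/2·0.269914+5/4·(-3.174010)+1/2·1.222911≈-3.221100; next y=-7/10·(-1.269914)+1/4·(-3.221100)≈0.083665
n=6: y≈0.083665, sp=-1, e=sp−y≈-1.083665; I≈-4.257675, D=e−e_prev≈-1.353579; u=1/2·(-1.083665)+5/4·(-4.257675)+1/2·(-1.353579)≈-6.540716; next y=-7/10·0.083665+1/4·(-6.540716)≈-1.693745
n=7: y≈-1.693745, sp=-1, e=sp−y≈0.693745; I≈-3.563931, D=e−e_prev≈1.777410; u=1/2·0.693745+5/4·(-3.563931)+1/2·1.777410≈-3.219336; next y=-7/10·(-1.693745)+1/4·(-3.219336)≈0.380787
n=8: y≈0.380787, sp=-1, e=sp−y≈-1.380787; I≈-4.944718, D=e−e_prev≈-2.074532; u=1/2·(-1.380787)+5/4·(-4.944718)+1/2·(-2.074532)≈-7.908557; next y=-7/10·0.380787+1/4·(-7.908557)≈-2.243690
n=9: y≈-2.243690, sp=-1, e=sp−y≈1.243690; I≈-3.701028, D=e−e_prev≈2.624477; u=1/2·1.243690+5/4·(-3.701028)+1/2·2.624477≈-2.692201; next y=-7/10·(-2.243690)+1/4·(-2.692201)≈0.897533
n=10: y≈0.897533, sp=-1, e=sp−y≈-1.897533; I≈-5.598561, D=e−e_prev≈-3.141223; u=1/2·(-1.897533)+5/4·(-5.598561)+1/2·(-3.141223)≈-9.517579; next y=-7/10·0.897533+1/4·(-9.517579)≈-3.007668
n=11: y≈-3.007668, sp=-1, e=sp−y≈2.007668; I≈-3.590893, D=e−e_prev≈3.905201; u=1/2·2.007668+5/4·(-3.590893)+1/2·3.905201≈-1.532182; next y=-7/10·(-3.007668)+1/4·(-1.532182)≈1.722322
n=12: y≈1.722322, sp=-1, e=sp−y≈-2.722322; I≈-6.313215, D=e−e_prev≈-4.729990; u=1/2·(-2.722322)+5/4·(-6.313215)+1/2·(-4.729990)≈-11.617674; next y=-7/10·1.722322+1/4·(-11.617674)≈-4.110044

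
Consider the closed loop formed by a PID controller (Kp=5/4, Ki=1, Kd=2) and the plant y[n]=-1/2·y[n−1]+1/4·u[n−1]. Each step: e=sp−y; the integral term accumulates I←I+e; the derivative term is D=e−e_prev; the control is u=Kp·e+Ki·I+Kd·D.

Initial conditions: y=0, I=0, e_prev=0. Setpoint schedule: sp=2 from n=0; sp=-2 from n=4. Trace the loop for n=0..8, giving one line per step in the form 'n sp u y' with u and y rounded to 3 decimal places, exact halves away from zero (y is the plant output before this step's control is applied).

(exact arithmetic carried between steps; '≈' marks a value shown rounded to 6 d.p. or computed from one; I and e_prev carry over from the previous line; the table rounds u and y to 3 d.p., halves away from zero)
n=0: y=0, sp=2, e=sp−y=2; I=2, D=e−e_prev=2; u=5/4·2+1·2+2·2=8.5; next y=-1/2·0+1/4·8.5=2.125
n=1: y=2.125, sp=2, e=sp−y=-0.125; I=1.875, D=e−e_prev=-2.125; u=5/4·(-0.125)+1·1.875+2·(-2.125)=-2.53125; next y=-1/2·2.125+1/4·(-2.53125)≈-1.695313
n=2: y≈-1.695313, sp=2, e=sp−y≈3.695313; I≈5.570313, D=e−e_prev≈3.820313; u=5/4·3.695313+1·5.570313+2·3.820313≈17.830078; next y=-1/2·(-1.695313)+1/4·17.830078≈5.305176
n=3: y≈5.305176, sp=2, e=sp−y≈-3.305176; I≈2.265137, D=e−e_prev≈-7.000488; u=5/4·(-3.305176)+1·2.265137+2·(-7.000488)≈-15.867310; next y=-1/2·5.305176+1/4·(-15.867310)≈-6.619415
n=4: y≈-6.619415, sp=-2, e=sp−y≈4.619415; I≈6.884552, D=e−e_prev≈7.924591; u=5/4·4.619415+1·6.884552+2·7.924591≈28.508003; next y=-1/2·(-6.619415)+1/4·28.508003≈10.436708
n=5: y≈10.436708, sp=-2, e=sp−y≈-12.436708; I≈-5.552156, D=e−e_prev≈-17.056124; u=5/4·(-12.436708)+1·(-5.552156)+2·(-17.056124)≈-55.210289; next y=-1/2·10.436708+1/4·(-55.210289)≈-19.020927
n=6: y≈-19.020927, sp=-2, e=sp−y≈17.020927; I≈11.468770, D=e−e_prev≈29.457635; u=5/4·17.020927+1·11.468770+2·29.457635≈91.660198; next y=-1/2·(-19.020927)+1/4·91.660198≈32.425513
n=7: y≈32.425513, sp=-2, e=sp−y≈-34.425513; I≈-22.956743, D=e−e_prev≈-51.446440; u=5/4·(-34.425513)+1·(-22.956743)+2·(-51.446440)≈-168.881513; next y=-1/2·32.425513+1/4·(-168.881513)≈-58.433135
n=8: y≈-58.433135, sp=-2, e=sp−y≈56.433135; I≈33.476392, D=e−e_prev≈90.858648; u=5/4·56.433135+1·33.476392+2·90.858648≈285.735106; next y=-1/2·(-58.433135)+1/4·285.735106≈100.650344

0 2 8.500 0.000
1 2 -2.531 2.125
2 2 17.830 -1.695
3 2 -15.867 5.305
4 -2 28.508 -6.619
5 -2 -55.210 10.437
6 -2 91.660 -19.021
7 -2 -168.882 32.426
8 -2 285.735 -58.433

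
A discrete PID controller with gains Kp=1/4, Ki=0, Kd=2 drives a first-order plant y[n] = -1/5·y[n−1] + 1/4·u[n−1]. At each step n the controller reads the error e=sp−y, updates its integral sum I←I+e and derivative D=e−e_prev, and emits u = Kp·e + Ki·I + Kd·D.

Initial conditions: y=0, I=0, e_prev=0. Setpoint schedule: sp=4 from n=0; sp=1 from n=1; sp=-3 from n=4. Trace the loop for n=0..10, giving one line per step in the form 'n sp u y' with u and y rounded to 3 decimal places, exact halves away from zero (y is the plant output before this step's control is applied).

0 4 9.000 0.000
1 1 -10.813 2.250
2 1 11.845 -3.153
3 1 -14.138 3.592
4 -3 8.002 -4.253
5 -3 -15.671 2.851
6 -3 15.050 -4.488
7 -3 -20.211 4.660
8 -3 22.036 -5.985
9 -3 -27.808 6.706
10 -3 31.321 -8.293

(exact arithmetic carried between steps; '≈' marks a value shown rounded to 6 d.p. or computed from one; I and e_prev carry over from the previous line; the table rounds u and y to 3 d.p., halves away from zero)
n=0: y=0, sp=4, e=sp−y=4; I=4, D=e−e_prev=4; u=1/4·4+0·4+2·4=9; next y=-1/5·0+1/4·9=2.25
n=1: y=2.25, sp=1, e=sp−y=-1.25; I=2.75, D=e−e_prev=-5.25; u=1/4·(-1.25)+0·2.75+2·(-5.25)=-10.8125; next y=-1/5·2.25+1/4·(-10.8125)=-3.153125
n=2: y=-3.153125, sp=1, e=sp−y=4.153125; I=6.903125, D=e−e_prev=5.403125; u=1/4·4.153125+0·6.903125+2·5.403125≈11.844531; next y=-1/5·(-3.153125)+1/4·11.844531≈3.591758
n=3: y≈3.591758, sp=1, e=sp−y≈-2.591758; I≈4.311367, D=e−e_prev≈-6.744883; u=1/4·(-2.591758)+0·4.311367+2·(-6.744883)≈-14.137705; next y=-1/5·3.591758+1/4·(-14.137705)≈-4.252778
n=4: y≈-4.252778, sp=-3, e=sp−y≈1.252778; I≈5.564145, D=e−e_prev≈3.844536; u=1/4·1.252778+0·5.564145+2·3.844536≈8.002266; next y=-1/5·(-4.252778)+1/4·8.002266≈2.851122
n=5: y≈2.851122, sp=-3, e=sp−y≈-5.851122; I≈-0.286977, D=e−e_prev≈-7.103900; u=1/4·(-5.851122)+0·(-0.286977)+2·(-7.103900)≈-15.670580; next y=-1/5·2.851122+1/4·(-15.670580)≈-4.487869
n=6: y≈-4.487869, sp=-3, e=sp−y≈1.487869; I≈1.200892, D=e−e_prev≈7.338991; u=1/4·1.487869+0·1.200892+2·7.338991≈15.049950; next y=-1/5·(-4.487869)+1/4·15.049950≈4.660061
n=7: y≈4.660061, sp=-3, e=sp−y≈-7.660061; I≈-6.459169, D=e−e_prev≈-9.147931; u=1/4·(-7.660061)+0·(-6.459169)+2·(-9.147931)≈-20.210877; next y=-1/5·4.660061+1/4·(-20.210877)≈-5.984732
n=8: y≈-5.984732, sp=-3, e=sp−y≈2.984732; I≈-3.474437, D=e−e_prev≈10.644793; u=1/4·2.984732+0·(-3.474437)+2·10.644793≈22.035769; next y=-1/5·(-5.984732)+1/4·22.035769≈6.705889
n=9: y≈6.705889, sp=-3, e=sp−y≈-9.705889; I≈-13.180326, D=e−e_prev≈-12.690620; u=1/4·(-9.705889)+0·(-13.180326)+2·(-12.690620)≈-27.807712; next y=-1/5·6.705889+1/4·(-27.807712)≈-8.293106
n=10: y≈-8.293106, sp=-3, e=sp−y≈5.293106; I≈-7.887220, D=e−e_prev≈14.998994; u=1/4·5.293106+0·(-7.887220)+2·14.998994≈31.321265; next y=-1/5·(-8.293106)+1/4·31.321265≈9.488937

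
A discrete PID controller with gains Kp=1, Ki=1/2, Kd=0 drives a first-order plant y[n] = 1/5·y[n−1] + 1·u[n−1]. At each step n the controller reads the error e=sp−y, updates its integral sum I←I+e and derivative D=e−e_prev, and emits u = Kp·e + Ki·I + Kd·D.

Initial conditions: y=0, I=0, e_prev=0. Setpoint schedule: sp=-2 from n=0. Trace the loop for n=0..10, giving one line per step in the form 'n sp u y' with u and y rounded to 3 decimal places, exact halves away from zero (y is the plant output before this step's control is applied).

0 -2 -3.000 0.000
1 -2 0.500 -3.000
2 -2 -3.350 -0.100
3 -2 0.605 -3.370
4 -2 -3.662 -0.069
5 -2 0.782 -3.675
6 -2 -3.964 0.047
7 -2 1.015 -3.954
8 -2 -4.276 0.224
9 -2 1.295 -4.231
10 -2 -4.609 0.449

(exact arithmetic carried between steps; '≈' marks a value shown rounded to 6 d.p. or computed from one; I and e_prev carry over from the previous line; the table rounds u and y to 3 d.p., halves away from zero)
n=0: y=0, sp=-2, e=sp−y=-2; I=-2, D=e−e_prev=-2; u=1·(-2)+1/2·(-2)+0·(-2)=-3; next y=1/5·0+1·(-3)=-3
n=1: y=-3, sp=-2, e=sp−y=1; I=-1, D=e−e_prev=3; u=1·1+1/2·(-1)+0·3=0.5; next y=1/5·(-3)+1·0.5=-0.1
n=2: y=-0.1, sp=-2, e=sp−y=-1.9; I=-2.9, D=e−e_prev=-2.9; u=1·(-1.9)+1/2·(-2.9)+0·(-2.9)=-3.35; next y=1/5·(-0.1)+1·(-3.35)=-3.37
n=3: y=-3.37, sp=-2, e=sp−y=1.37; I=-1.53, D=e−e_prev=3.27; u=1·1.37+1/2·(-1.53)+0·3.27=0.605; next y=1/5·(-3.37)+1·0.605=-0.069
n=4: y=-0.069, sp=-2, e=sp−y=-1.931; I=-3.461, D=e−e_prev=-3.301; u=1·(-1.931)+1/2·(-3.461)+0·(-3.301)=-3.6615; next y=1/5·(-0.069)+1·(-3.6615)=-3.6753
n=5: y=-3.6753, sp=-2, e=sp−y=1.6753; I=-1.7857, D=e−e_prev=3.6063; u=1·1.6753+1/2·(-1.7857)+0·3.6063=0.78245; next y=1/5·(-3.6753)+1·0.78245=0.04739
n=6: y=0.04739, sp=-2, e=sp−y=-2.04739; I=-3.83309, D=e−e_prev=-3.72269; u=1·(-2.04739)+1/2·(-3.83309)+0·(-3.72269)=-3.963935; next y=1/5·0.04739+1·(-3.963935)=-3.954457
n=7: y=-3.954457, sp=-2, e=sp−y=1.954457; I=-1.878633, D=e−e_prev=4.001847; u=1·1.954457+1/2·(-1.878633)+0·4.001847≈1.015141; next y=1/5·(-3.954457)+1·1.015141≈0.224249
n=8: y≈0.224249, sp=-2, e=sp−y≈-2.224249; I≈-4.102882, D=e−e_prev≈-4.178706; u=1·(-2.224249)+1/2·(-4.102882)+0·(-4.178706)≈-4.275690; next y=1/5·0.224249+1·(-4.275690)≈-4.230840
n=9: y≈-4.230840, sp=-2, e=sp−y≈2.230840; I≈-1.872042, D=e−e_prev≈4.455089; u=1·2.230840+1/2·(-1.872042)+0·4.455089≈1.294819; next y=1/5·(-4.230840)+1·1.294819≈0.448651
n=10: y≈0.448651, sp=-2, e=sp−y≈-2.448651; I≈-4.320693, D=e−e_prev≈-4.679492; u=1·(-2.448651)+1/2·(-4.320693)+0·(-4.679492)≈-4.608998; next y=1/5·0.448651+1·(-4.608998)≈-4.519268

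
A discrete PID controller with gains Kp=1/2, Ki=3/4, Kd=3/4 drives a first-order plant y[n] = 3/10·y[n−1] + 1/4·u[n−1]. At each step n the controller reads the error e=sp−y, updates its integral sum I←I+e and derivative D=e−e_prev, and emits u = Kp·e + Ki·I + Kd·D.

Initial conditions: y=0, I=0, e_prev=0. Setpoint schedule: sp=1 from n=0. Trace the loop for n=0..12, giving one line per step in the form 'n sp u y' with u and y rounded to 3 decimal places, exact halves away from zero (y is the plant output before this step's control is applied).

(exact arithmetic carried between steps; '≈' marks a value shown rounded to 6 d.p. or computed from one; I and e_prev carry over from the previous line; the table rounds u and y to 3 d.p., halves away from zero)
n=0: y=0, sp=1, e=sp−y=1; I=1, D=e−e_prev=1; u=1/2·1+3/4·1+3/4·1=2; next y=3/10·0+1/4·2=0.5
n=1: y=0.5, sp=1, e=sp−y=0.5; I=1.5, D=e−e_prev=-0.5; u=1/2·0.5+3/4·1.5+3/4·(-0.5)=1; next y=3/10·0.5+1/4·1=0.4
n=2: y=0.4, sp=1, e=sp−y=0.6; I=2.1, D=e−e_prev=0.1; u=1/2·0.6+3/4·2.1+3/4·0.1=1.95; next y=3/10·0.4+1/4·1.95=0.6075
n=3: y=0.6075, sp=1, e=sp−y=0.3925; I=2.4925, D=e−e_prev=-0.2075; u=1/2·0.3925+3/4·2.4925+3/4·(-0.2075)=1.91; next y=3/10·0.6075+1/4·1.91=0.65975
n=4: y=0.65975, sp=1, e=sp−y=0.34025; I=2.83275, D=e−e_prev=-0.05225; u=1/2·0.34025+3/4·2.83275+3/4·(-0.05225)=2.2555; next y=3/10·0.65975+1/4·2.2555=0.7618
n=5: y=0.7618, sp=1, e=sp−y=0.2382; I=3.07095, D=e−e_prev=-0.10205; u=1/2·0.2382+3/4·3.07095+3/4·(-0.10205)=2.345775; next y=3/10·0.7618+1/4·2.345775≈0.814984
n=6: y≈0.814984, sp=1, e=sp−y≈0.185016; I≈3.255966, D=e−e_prev≈-0.053184; u=1/2·0.185016+3/4·3.255966+3/4·(-0.053184)≈2.494595; next y=3/10·0.814984+1/4·2.494595≈0.868144
n=7: y≈0.868144, sp=1, e=sp−y≈0.131856; I≈3.387822, D=e−e_prev≈-0.053160; u=1/2·0.131856+3/4·3.387822+3/4·(-0.053160)≈2.566925; next y=3/10·0.868144+1/4·2.566925≈0.902174
n=8: y≈0.902174, sp=1, e=sp−y≈0.097826; I≈3.485648, D=e−e_prev≈-0.034030; u=1/2·0.097826+3/4·3.485648+3/4·(-0.034030)≈2.637626; next y=3/10·0.902174+1/4·2.637626≈0.930059
n=9: y≈0.930059, sp=1, e=sp−y≈0.069941; I≈3.555589, D=e−e_prev≈-0.027884; u=1/2·0.069941+3/4·3.555589+3/4·(-0.027884)≈2.680749; next y=3/10·0.930059+1/4·2.680749≈0.949205
n=10: y≈0.949205, sp=1, e=sp−y≈0.050795; I≈3.606384, D=e−e_prev≈-0.019146; u=1/2·0.050795+3/4·3.606384+3/4·(-0.019146)≈2.715826; next y=3/10·0.949205+1/4·2.715826≈0.963718
n=11: y≈0.963718, sp=1, e=sp−y≈0.036282; I≈3.642666, D=e−e_prev≈-0.014513; u=1/2·0.036282+3/4·3.642666+3/4·(-0.014513)≈2.739256; next y=3/10·0.963718+1/4·2.739256≈0.973929
n=12: y≈0.973929, sp=1, e=sp−y≈0.026071; I≈3.668737, D=e−e_prev≈-0.010211; u=1/2·0.026071+3/4·3.668737+3/4·(-0.010211)≈2.756929; next y=3/10·0.973929+1/4·2.756929≈0.981411

0 1 2.000 0.000
1 1 1.000 0.500
2 1 1.950 0.400
3 1 1.910 0.608
4 1 2.256 0.660
5 1 2.346 0.762
6 1 2.495 0.815
7 1 2.567 0.868
8 1 2.638 0.902
9 1 2.681 0.930
10 1 2.716 0.949
11 1 2.739 0.964
12 1 2.757 0.974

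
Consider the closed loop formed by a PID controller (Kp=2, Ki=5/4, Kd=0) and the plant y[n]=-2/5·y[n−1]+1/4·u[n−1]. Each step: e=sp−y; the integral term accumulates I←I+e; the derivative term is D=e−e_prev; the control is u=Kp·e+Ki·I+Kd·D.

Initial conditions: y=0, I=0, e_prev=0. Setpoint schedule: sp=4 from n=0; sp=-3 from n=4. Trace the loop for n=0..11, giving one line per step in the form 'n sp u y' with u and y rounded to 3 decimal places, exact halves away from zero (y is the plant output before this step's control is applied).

0 4 13.000 0.000
1 4 7.438 3.250
2 4 17.120 0.559
3 4 10.056 4.056
4 -3 -2.479 0.892
5 -3 -1.273 -0.976
6 -3 -7.211 0.072
7 -3 -4.863 -1.832
8 -3 -10.706 -0.483
9 -3 -7.352 -2.483
10 -3 -13.323 -0.845
11 -3 -9.035 -2.993

(exact arithmetic carried between steps; '≈' marks a value shown rounded to 6 d.p. or computed from one; I and e_prev carry over from the previous line; the table rounds u and y to 3 d.p., halves away from zero)
n=0: y=0, sp=4, e=sp−y=4; I=4, D=e−e_prev=4; u=2·4+5/4·4+0·4=13; next y=-2/5·0+1/4·13=3.25
n=1: y=3.25, sp=4, e=sp−y=0.75; I=4.75, D=e−e_prev=-3.25; u=2·0.75+5/4·4.75+0·(-3.25)=7.4375; next y=-2/5·3.25+1/4·7.4375=0.559375
n=2: y=0.559375, sp=4, e=sp−y=3.440625; I=8.190625, D=e−e_prev=2.690625; u=2·3.440625+5/4·8.190625+0·2.690625≈17.119531; next y=-2/5·0.559375+1/4·17.119531≈4.056133
n=3: y≈4.056133, sp=4, e=sp−y≈-0.056133; I≈8.134492, D=e−e_prev≈-3.496758; u=2·(-0.056133)+5/4·8.134492+0·(-3.496758)≈10.055850; next y=-2/5·4.056133+1/4·10.055850≈0.891509
n=4: y≈0.891509, sp=-3, e=sp−y≈-3.891509; I≈4.242983, D=e−e_prev≈-3.835376; u=2·(-3.891509)+5/4·4.242983+0·(-3.835376)≈-2.479290; next y=-2/5·0.891509+1/4·(-2.479290)≈-0.976426
n=5: y≈-0.976426, sp=-3, e=sp−y≈-2.023574; I≈2.219409, D=e−e_prev≈1.867935; u=2·(-2.023574)+5/4·2.219409+0·1.867935≈-1.272886; next y=-2/5·(-0.976426)+1/4·(-1.272886)≈0.072349
n=6: y≈0.072349, sp=-3, e=sp−y≈-3.072349; I≈-0.852940, D=e−e_prev≈-1.048775; u=2·(-3.072349)+5/4·(-0.852940)+0·(-1.048775)≈-7.210873; next y=-2/5·0.072349+1/4·(-7.210873)≈-1.831658
n=7: y≈-1.831658, sp=-3, e=sp−y≈-1.168342; I≈-2.021282, D=e−e_prev≈1.904007; u=2·(-1.168342)+5/4·(-2.021282)+0·1.904007≈-4.863287; next y=-2/5·(-1.831658)+1/4·(-4.863287)≈-0.483159
n=8: y≈-0.483159, sp=-3, e=sp−y≈-2.516841; I≈-4.538123, D=e−e_prev≈-1.348499; u=2·(-2.516841)+5/4·(-4.538123)+0·(-1.348499)≈-10.706337; next y=-2/5·(-0.483159)+1/4·(-10.706337)≈-2.483321
n=9: y≈-2.483321, sp=-3, e=sp−y≈-0.516679; I≈-5.054803, D=e−e_prev≈2.000162; u=2·(-0.516679)+5/4·(-5.054803)+0·2.000162≈-7.351862; next y=-2/5·(-2.483321)+1/4·(-7.351862)≈-0.844637
n=10: y≈-0.844637, sp=-3, e=sp−y≈-2.155363; I≈-7.210165, D=e−e_prev≈-1.638684; u=2·(-2.155363)+5/4·(-7.210165)+0·(-1.638684)≈-13.323432; next y=-2/5·(-0.844637)+1/4·(-13.323432)≈-2.993003
n=11: y≈-2.993003, sp=-3, e=sp−y≈-0.006997; I≈-7.217162, D=e−e_prev≈2.148366; u=2·(-0.006997)+5/4·(-7.217162)+0·2.148366≈-9.035446; next y=-2/5·(-2.993003)+1/4·(-9.035446)≈-1.061660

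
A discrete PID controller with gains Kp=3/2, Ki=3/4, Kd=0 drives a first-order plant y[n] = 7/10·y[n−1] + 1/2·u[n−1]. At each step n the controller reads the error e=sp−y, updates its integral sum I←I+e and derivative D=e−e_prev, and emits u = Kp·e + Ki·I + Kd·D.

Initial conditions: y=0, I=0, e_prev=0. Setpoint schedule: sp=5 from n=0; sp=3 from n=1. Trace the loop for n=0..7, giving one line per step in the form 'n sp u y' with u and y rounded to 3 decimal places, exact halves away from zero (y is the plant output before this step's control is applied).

0 5 11.250 0.000
1 3 -2.156 5.625
2 3 2.098 2.859
3 3 1.773 3.050
4 3 1.800 3.022
5 3 1.798 3.015
6 3 1.799 3.010
7 3 1.799 3.006

(exact arithmetic carried between steps; '≈' marks a value shown rounded to 6 d.p. or computed from one; I and e_prev carry over from the previous line; the table rounds u and y to 3 d.p., halves away from zero)
n=0: y=0, sp=5, e=sp−y=5; I=5, D=e−e_prev=5; u=3/2·5+3/4·5+0·5=11.25; next y=7/10·0+1/2·11.25=5.625
n=1: y=5.625, sp=3, e=sp−y=-2.625; I=2.375, D=e−e_prev=-7.625; u=3/2·(-2.625)+3/4·2.375+0·(-7.625)=-2.15625; next y=7/10·5.625+1/2·(-2.15625)=2.859375
n=2: y=2.859375, sp=3, e=sp−y=0.140625; I=2.515625, D=e−e_prev=2.765625; u=3/2·0.140625+3/4·2.515625+0·2.765625≈2.097656; next y=7/10·2.859375+1/2·2.097656≈3.050391
n=3: y≈3.050391, sp=3, e=sp−y≈-0.050391; I≈2.465234, D=e−e_prev≈-0.191016; u=3/2·(-0.050391)+3/4·2.465234+0·(-0.191016)≈1.773340; next y=7/10·3.050391+1/2·1.773340≈3.021943
n=4: y≈3.021943, sp=3, e=sp−y≈-0.021943; I≈2.443291, D=e−e_prev≈0.028447; u=3/2·(-0.021943)+3/4·2.443291+0·0.028447≈1.799553; next y=7/10·3.021943+1/2·1.799553≈3.015137
n=5: y≈3.015137, sp=3, e=sp−y≈-0.015137; I≈2.428154, D=e−e_prev≈0.006806; u=3/2·(-0.015137)+3/4·2.428154+0·0.006806≈1.798410; next y=7/10·3.015137+1/2·1.798410≈3.009801
n=6: y≈3.009801, sp=3, e=sp−y≈-0.009801; I≈2.418353, D=e−e_prev≈0.005336; u=3/2·(-0.009801)+3/4·2.418353+0·0.005336≈1.799063; next y=7/10·3.009801+1/2·1.799063≈3.006392
n=7: y≈3.006392, sp=3, e=sp−y≈-0.006392; I≈2.411961, D=e−e_prev≈0.003409; u=3/2·(-0.006392)+3/4·2.411961+0·0.003409≈1.799382; next y=7/10·3.006392+1/2·1.799382≈3.004166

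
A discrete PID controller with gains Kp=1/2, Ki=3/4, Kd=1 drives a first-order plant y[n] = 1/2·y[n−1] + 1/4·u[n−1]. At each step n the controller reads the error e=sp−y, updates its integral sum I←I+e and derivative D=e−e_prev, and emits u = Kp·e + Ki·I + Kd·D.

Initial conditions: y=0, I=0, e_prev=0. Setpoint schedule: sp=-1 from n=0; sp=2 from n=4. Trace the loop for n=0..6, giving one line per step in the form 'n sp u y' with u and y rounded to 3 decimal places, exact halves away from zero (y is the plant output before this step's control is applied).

0 -1 -2.250 0.000
1 -1 -0.734 -0.563
2 -1 -1.845 -0.465
3 -1 -1.634 -0.694
4 2 4.796 -0.755
5 2 0.254 0.821
6 2 3.496 0.474

(exact arithmetic carried between steps; '≈' marks a value shown rounded to 6 d.p. or computed from one; I and e_prev carry over from the previous line; the table rounds u and y to 3 d.p., halves away from zero)
n=0: y=0, sp=-1, e=sp−y=-1; I=-1, D=e−e_prev=-1; u=1/2·(-1)+3/4·(-1)+1·(-1)=-2.25; next y=1/2·0+1/4·(-2.25)=-0.5625
n=1: y=-0.5625, sp=-1, e=sp−y=-0.4375; I=-1.4375, D=e−e_prev=0.5625; u=1/2·(-0.4375)+3/4·(-1.4375)+1·0.5625=-0.734375; next y=1/2·(-0.5625)+1/4·(-0.734375)≈-0.464844
n=2: y≈-0.464844, sp=-1, e=sp−y≈-0.535156; I≈-1.972656, D=e−e_prev≈-0.097656; u=1/2·(-0.535156)+3/4·(-1.972656)+1·(-0.097656)≈-1.844727; next y=1/2·(-0.464844)+1/4·(-1.844727)≈-0.693604
n=3: y≈-0.693604, sp=-1, e=sp−y≈-0.306396; I≈-2.279053, D=e−e_prev≈0.228760; u=1/2·(-0.306396)+3/4·(-2.279053)+1·0.228760≈-1.633728; next y=1/2·(-0.693604)+1/4·(-1.633728)≈-0.755234
n=4: y≈-0.755234, sp=2, e=sp−y≈2.755234; I≈0.476181, D=e−e_prev≈3.061630; u=1/2·2.755234+3/4·0.476181+1·3.061630≈4.796383; next y=1/2·(-0.755234)+1/4·4.796383≈0.821479
n=5: y≈0.821479, sp=2, e=sp−y≈1.178521; I≈1.654702, D=e−e_prev≈-1.576713; u=1/2·1.178521+3/4·1.654702+1·(-1.576713)≈0.253575; next y=1/2·0.821479+1/4·0.253575≈0.474133
n=6: y≈0.474133, sp=2, e=sp−y≈1.525867; I≈3.180569, D=e−e_prev≈0.347346; u=1/2·1.525867+3/4·3.180569+1·0.347346≈3.495706; next y=1/2·0.474133+1/4·3.495706≈1.110993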